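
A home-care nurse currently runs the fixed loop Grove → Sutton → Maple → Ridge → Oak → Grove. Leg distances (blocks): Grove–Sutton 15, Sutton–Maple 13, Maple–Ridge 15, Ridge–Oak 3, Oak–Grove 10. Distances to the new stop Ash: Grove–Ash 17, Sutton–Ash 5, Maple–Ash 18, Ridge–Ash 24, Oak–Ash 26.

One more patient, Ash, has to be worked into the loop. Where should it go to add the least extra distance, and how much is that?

Adding 7 blocks by placing Ash on the Grove–Sutton leg.

Insertion cost between consecutive stops i–j is d(i,Ash) + d(Ash,j) − d(i,j):
  between Grove and Sutton: 17 + 5 − 15 = 7
  between Sutton and Maple: 5 + 18 − 13 = 10
  between Maple and Ridge: 18 + 24 − 15 = 27
  between Ridge and Oak: 24 + 26 − 3 = 47
  between Oak and Grove: 26 + 17 − 10 = 33
Cheapest insertion is between Grove and Sutton, adding 7.
New total = 56 + 7 = 63.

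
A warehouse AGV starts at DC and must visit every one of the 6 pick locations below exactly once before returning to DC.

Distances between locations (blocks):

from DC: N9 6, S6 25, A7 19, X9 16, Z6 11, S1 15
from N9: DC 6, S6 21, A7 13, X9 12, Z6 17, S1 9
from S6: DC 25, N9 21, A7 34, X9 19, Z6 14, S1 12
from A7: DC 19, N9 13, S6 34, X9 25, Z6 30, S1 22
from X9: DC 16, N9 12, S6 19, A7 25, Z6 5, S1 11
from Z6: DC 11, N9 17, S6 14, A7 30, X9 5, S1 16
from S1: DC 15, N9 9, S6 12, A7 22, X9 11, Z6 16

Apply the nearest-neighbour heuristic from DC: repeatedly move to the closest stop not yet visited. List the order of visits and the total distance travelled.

DC → [N9:6 / Z6:11 / S1:15 / X9:16 / A7:19 / S6:25] → N9 (6)
N9 → [S1:9 / X9:12 / A7:13 / Z6:17 / S6:21] → S1 (9)
S1 → [X9:11 / S6:12 / Z6:16 / A7:22] → X9 (11)
X9 → [Z6:5 / S6:19 / A7:25] → Z6 (5)
Z6 → [S6:14 / A7:30] → S6 (14)
S6 → [A7:34] → A7 (34)
Return A7→DC: 19.
Total = 6 + 9 + 11 + 5 + 14 + 34 + 19 = 98.

Nearest-neighbour total = 98 blocks; route DC → N9 → S1 → X9 → Z6 → S6 → A7 → DC.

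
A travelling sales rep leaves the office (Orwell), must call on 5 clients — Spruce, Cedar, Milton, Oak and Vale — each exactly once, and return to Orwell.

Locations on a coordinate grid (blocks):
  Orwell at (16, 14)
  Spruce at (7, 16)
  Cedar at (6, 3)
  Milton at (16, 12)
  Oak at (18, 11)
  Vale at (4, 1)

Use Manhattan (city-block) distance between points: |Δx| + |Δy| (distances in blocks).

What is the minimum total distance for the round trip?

Minimum total distance: 58 blocks.

There are 60 distinct closed tours to check (reversals are equivalent).
Orwell - Spruce - Cedar - Milton - Oak - Vale - Orwell: 11+14+19+3+24+25 = 96
Orwell - Spruce - Cedar - Milton - Vale - Oak - Orwell: 11+14+19+23+24+5 = 96
Orwell - Spruce - Cedar - Oak - Milton - Vale - Orwell: 11+14+20+3+23+25 = 96
Orwell - Spruce - Cedar - Oak - Vale - Milton - Orwell: 11+14+20+24+23+2 = 94
Orwell - Spruce - Cedar - Vale - Milton - Oak - Orwell: 11+14+4+23+3+5 = 60
Orwell - Spruce - Cedar - Vale - Oak - Milton - Orwell: 11+14+4+24+3+2 = 58
Orwell - Spruce - Milton - Cedar - Oak - Vale - Orwell: 11+13+19+20+24+25 = 112
Orwell - Spruce - Milton - Cedar - Vale - Oak - Orwell: 11+13+19+4+24+5 = 76
Orwell - Spruce - Milton - Oak - Cedar - Vale - Orwell: 11+13+3+20+4+25 = 76
Orwell - Spruce - Milton - Oak - Vale - Cedar - Orwell: 11+13+3+24+4+21 = 76
Orwell - Spruce - Milton - Vale - Cedar - Oak - Orwell: 11+13+23+4+20+5 = 76
Orwell - Spruce - Milton - Vale - Oak - Cedar - Orwell: 11+13+23+24+20+21 = 112
Orwell - Spruce - Oak - Cedar - Milton - Vale - Orwell: 11+16+20+19+23+25 = 114
Orwell - Spruce - Oak - Cedar - Vale - Milton - Orwell: 11+16+20+4+23+2 = 76
… (46 more)
The minimum is 58.
One optimal route: Orwell → Spruce → Cedar → Vale → Oak → Milton → Orwell (or its reverse).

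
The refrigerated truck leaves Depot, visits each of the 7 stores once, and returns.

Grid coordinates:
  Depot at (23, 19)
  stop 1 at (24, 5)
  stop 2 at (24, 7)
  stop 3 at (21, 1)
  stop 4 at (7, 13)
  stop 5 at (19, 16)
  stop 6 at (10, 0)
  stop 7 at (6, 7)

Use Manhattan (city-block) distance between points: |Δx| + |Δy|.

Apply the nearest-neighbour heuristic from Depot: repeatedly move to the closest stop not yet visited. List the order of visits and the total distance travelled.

From Depot: distances to unvisited — stop 5=7, stop 2=13, stop 1=15, stop 3=20, stop 4=22, stop 7=29, stop 6=32. Nearest is stop 5 (7).
From stop 5: distances to unvisited — stop 2=14, stop 4=15, stop 1=16, stop 3=17, stop 7=22, stop 6=25. Nearest is stop 2 (14).
From stop 2: distances to unvisited — stop 1=2, stop 3=9, stop 7=18, stop 6=21, stop 4=23. Nearest is stop 1 (2).
From stop 1: distances to unvisited — stop 3=7, stop 6=19, stop 7=20, stop 4=25. Nearest is stop 3 (7).
From stop 3: distances to unvisited — stop 6=12, stop 7=21, stop 4=26. Nearest is stop 6 (12).
From stop 6: distances to unvisited — stop 7=11, stop 4=16. Nearest is stop 7 (11).
From stop 7: distances to unvisited — stop 4=7. Nearest is stop 4 (7).
Return stop 4→Depot: 22.
Total = 7 + 14 + 2 + 7 + 12 + 11 + 7 + 22 = 82.

Nearest-neighbour total = 82; route Depot → stop 5 → stop 2 → stop 1 → stop 3 → stop 6 → stop 7 → stop 4 → Depot.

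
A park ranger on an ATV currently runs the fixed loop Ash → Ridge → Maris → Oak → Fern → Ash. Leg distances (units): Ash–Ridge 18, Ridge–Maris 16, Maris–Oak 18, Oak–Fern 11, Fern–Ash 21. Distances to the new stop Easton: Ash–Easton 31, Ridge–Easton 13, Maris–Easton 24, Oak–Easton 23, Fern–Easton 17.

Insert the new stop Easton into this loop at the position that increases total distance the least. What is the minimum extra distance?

+21 — insert Easton between Ridge and Maris.

Insertion cost between consecutive stops i–j is d(i,Easton) + d(Easton,j) − d(i,j):
  between Ash and Ridge: 31 + 13 − 18 = 26
  between Ridge and Maris: 13 + 24 − 16 = 21
  between Maris and Oak: 24 + 23 − 18 = 29
  between Oak and Fern: 23 + 17 − 11 = 29
  between Fern and Ash: 17 + 31 − 21 = 27
Cheapest insertion is between Ridge and Maris, adding 21.
New total = 84 + 21 = 105.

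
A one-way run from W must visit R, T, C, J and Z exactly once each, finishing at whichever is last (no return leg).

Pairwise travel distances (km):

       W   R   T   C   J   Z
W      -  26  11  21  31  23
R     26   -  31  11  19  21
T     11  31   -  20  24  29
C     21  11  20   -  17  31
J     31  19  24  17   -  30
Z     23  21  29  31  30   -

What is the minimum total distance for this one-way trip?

Shortest open route: 84 km.

There are 5! = 120 possible orderings.
W→R→T→C→J→Z: 26+31+20+17+30 = 124
W→R→T→C→Z→J: 26+31+20+31+30 = 138
W→R→T→J→C→Z: 26+31+24+17+31 = 129
W→R→T→J→Z→C: 26+31+24+30+31 = 142
W→R→T→Z→C→J: 26+31+29+31+17 = 134
W→R→T→Z→J→C: 26+31+29+30+17 = 133
W→R→C→T→J→Z: 26+11+20+24+30 = 111
W→R→C→T→Z→J: 26+11+20+29+30 = 116
W→R→C→J→T→Z: 26+11+17+24+29 = 107
W→R→C→J→Z→T: 26+11+17+30+29 = 113
W→R→C→Z→T→J: 26+11+31+29+24 = 121
W→R→C→Z→J→T: 26+11+31+30+24 = 122
W→R→J→T→C→Z: 26+19+24+20+31 = 120
W→R→J→T→Z→C: 26+19+24+29+31 = 129
… (106 more)
W→T→J→C→R→Z: 11+24+17+11+21 = 84  ← best
The minimum is 84.
One shortest path: W → T → J → C → R → Z.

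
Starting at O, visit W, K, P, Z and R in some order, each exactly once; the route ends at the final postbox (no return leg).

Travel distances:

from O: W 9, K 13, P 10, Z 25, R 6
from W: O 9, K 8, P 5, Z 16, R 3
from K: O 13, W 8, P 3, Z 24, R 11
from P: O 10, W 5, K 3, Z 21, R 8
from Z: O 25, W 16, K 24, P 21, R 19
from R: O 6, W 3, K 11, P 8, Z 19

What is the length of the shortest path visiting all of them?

Minimum one-way distance = 41.

There are 5! = 120 possible orderings.
O → W → K → P → Z → R: 9+8+3+21+19 = 60
O → W → K → P → R → Z: 9+8+3+8+19 = 47
O → W → K → Z → P → R: 9+8+24+21+8 = 70
O → W → K → Z → R → P: 9+8+24+19+8 = 68
O → W → K → R → P → Z: 9+8+11+8+21 = 57
O → W → K → R → Z → P: 9+8+11+19+21 = 68
O → W → P → K → Z → R: 9+5+3+24+19 = 60
O → W → P → K → R → Z: 9+5+3+11+19 = 47
O → W → P → Z → K → R: 9+5+21+24+11 = 70
O → W → P → Z → R → K: 9+5+21+19+11 = 65
O → W → P → R → K → Z: 9+5+8+11+24 = 57
O → W → P → R → Z → K: 9+5+8+19+24 = 65
O → W → Z → K → P → R: 9+16+24+3+8 = 60
O → W → Z → K → R → P: 9+16+24+11+8 = 68
… (106 more)
O → R → W → K → P → Z: 6+3+8+3+21 = 41  ← best
The minimum is 41.
One shortest path: O → R → W → K → P → Z.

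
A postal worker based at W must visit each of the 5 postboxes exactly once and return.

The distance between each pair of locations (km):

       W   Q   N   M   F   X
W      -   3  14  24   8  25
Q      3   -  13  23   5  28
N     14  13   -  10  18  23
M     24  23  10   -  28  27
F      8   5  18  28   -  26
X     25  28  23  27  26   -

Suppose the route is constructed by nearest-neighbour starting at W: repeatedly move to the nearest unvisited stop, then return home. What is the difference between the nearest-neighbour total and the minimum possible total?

Excess over optimum: 3 km.

From W: Q=3, F=8, N=14, M=24, X=25 → choose Q (3).
From Q: F=5, N=13, M=23, X=28 → choose F (5).
From F: N=18, X=26, M=28 → choose N (18).
From N: M=10, X=23 → choose M (10).
From M: X=27 → choose X (27).
NN route W → Q → F → N → M → X → W costs 88.
Optimal: W → Q → F → X → M → N → W costs 85 (by enumerating all 60 distinct tours).
Excess = 88 − 85 = 3.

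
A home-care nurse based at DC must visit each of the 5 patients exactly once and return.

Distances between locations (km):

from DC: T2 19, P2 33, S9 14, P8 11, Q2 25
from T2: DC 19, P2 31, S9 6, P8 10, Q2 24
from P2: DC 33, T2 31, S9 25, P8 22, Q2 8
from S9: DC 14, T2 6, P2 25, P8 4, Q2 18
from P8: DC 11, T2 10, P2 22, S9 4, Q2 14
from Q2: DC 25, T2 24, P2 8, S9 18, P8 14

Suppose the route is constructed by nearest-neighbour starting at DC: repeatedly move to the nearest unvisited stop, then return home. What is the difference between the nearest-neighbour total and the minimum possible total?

3 km longer than the optimal tour.

From DC: P8=11, S9=14, T2=19, Q2=25, P2=33 → choose P8 (11).
From P8: S9=4, T2=10, Q2=14, P2=22 → choose S9 (4).
From S9: T2=6, Q2=18, P2=25 → choose T2 (6).
From T2: Q2=24, P2=31 → choose Q2 (24).
From Q2: P2=8 → choose P2 (8).
NN route DC → P8 → S9 → T2 → Q2 → P2 → DC costs 86.
Optimal: DC → T2 → S9 → P2 → Q2 → P8 → DC costs 83 (by enumerating all 60 distinct tours).
Excess = 86 − 83 = 3.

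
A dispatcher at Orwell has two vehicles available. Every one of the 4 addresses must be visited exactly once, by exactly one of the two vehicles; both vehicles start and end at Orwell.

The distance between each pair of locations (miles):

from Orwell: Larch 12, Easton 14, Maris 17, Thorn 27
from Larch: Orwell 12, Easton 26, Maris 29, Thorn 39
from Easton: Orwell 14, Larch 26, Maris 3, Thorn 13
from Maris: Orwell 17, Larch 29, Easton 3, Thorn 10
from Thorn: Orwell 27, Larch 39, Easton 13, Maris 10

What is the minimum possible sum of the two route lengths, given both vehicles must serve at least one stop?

78 miles — the smallest possible combined total.

Check every non-empty split of the stops between the two vehicles; for each half take its own optimal tour:
  {Larch} + {Easton, Maris, Thorn}: 24 + 54 = 78
  {Easton} + {Larch, Maris, Thorn}: 28 + 78 = 106
  {Larch, Easton} + {Maris, Thorn}: 52 + 54 = 106
  {Maris} + {Larch, Easton, Thorn}: 34 + 78 = 112
  {Larch, Maris} + {Easton, Thorn}: 58 + 54 = 112
  {Easton, Maris} + {Larch, Thorn}: 34 + 78 = 112
  … (7 splits in total)
Best: vehicle 1 Orwell → Larch → Orwell = 24; vehicle 2 Orwell → Easton → Maris → Thorn → Orwell = 54; combined 78.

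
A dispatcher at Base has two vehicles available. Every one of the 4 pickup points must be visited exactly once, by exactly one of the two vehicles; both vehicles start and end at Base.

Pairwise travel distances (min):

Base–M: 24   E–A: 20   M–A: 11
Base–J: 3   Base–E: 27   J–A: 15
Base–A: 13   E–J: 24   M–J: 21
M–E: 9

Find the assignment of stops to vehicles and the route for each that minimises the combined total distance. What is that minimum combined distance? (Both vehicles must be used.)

Minimum combined distance: 66 min.

Try each way of splitting the stops between the two vehicles (each non-empty) and, for each split, find the best tour for each vehicle:
  {M} + {E, J, A}: 48 + 60 = 108
  {E} + {M, J, A}: 54 + 48 = 102
  {M, E} + {J, A}: 60 + 31 = 91
  {J} + {M, E, A}: 6 + 60 = 66
  {M, J} + {E, A}: 48 + 60 = 108
  {E, J} + {M, A}: 54 + 48 = 102
  … (7 splits in total)
Best: vehicle 1 Base → J → Base = 6; vehicle 2 Base → E → M → A → Base = 60; combined 66.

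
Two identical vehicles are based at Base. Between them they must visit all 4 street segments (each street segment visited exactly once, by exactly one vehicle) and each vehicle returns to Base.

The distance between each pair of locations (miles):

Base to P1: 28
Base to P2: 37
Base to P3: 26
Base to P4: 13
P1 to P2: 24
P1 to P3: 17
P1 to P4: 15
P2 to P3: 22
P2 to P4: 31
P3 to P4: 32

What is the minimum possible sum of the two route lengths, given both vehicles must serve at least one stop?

Try each way of splitting the stops between the two vehicles (each non-empty) and, for each split, find the best tour for each vehicle:
  {P1} + {P2, P3, P4}: 56 + 92 = 148
  {P2} + {P1, P3, P4}: 74 + 71 = 145
  {P1, P2} + {P3, P4}: 89 + 71 = 160
  {P3} + {P1, P2, P4}: 52 + 89 = 141
  {P1, P3} + {P2, P4}: 71 + 81 = 152
  {P2, P3} + {P1, P4}: 85 + 56 = 141
  … (7 splits in total)
  {P1, P2, P3} + {P4}: 100 + 26 = 126  ← best
Best: vehicle 1 Base → P1 → P2 → P3 → Base = 100; vehicle 2 Base → P4 → Base = 26; combined 126.

126 miles — the smallest possible combined total.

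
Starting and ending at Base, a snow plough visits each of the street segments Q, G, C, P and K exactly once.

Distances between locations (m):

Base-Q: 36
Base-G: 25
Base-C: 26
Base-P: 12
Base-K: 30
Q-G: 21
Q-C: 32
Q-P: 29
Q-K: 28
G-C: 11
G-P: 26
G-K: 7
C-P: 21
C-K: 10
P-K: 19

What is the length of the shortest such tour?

Shortest round trip = 105 m.

There are 60 distinct closed tours to check (reversals are equivalent).
Base → Q → G → C → P → K → Base: 36+21+11+21+19+30 = 138
Base → Q → G → C → K → P → Base: 36+21+11+10+19+12 = 109
Base → Q → G → P → C → K → Base: 36+21+26+21+10+30 = 144
Base → Q → G → P → K → C → Base: 36+21+26+19+10+26 = 138
Base → Q → G → K → C → P → Base: 36+21+7+10+21+12 = 107
Base → Q → G → K → P → C → Base: 36+21+7+19+21+26 = 130
Base → Q → C → G → P → K → Base: 36+32+11+26+19+30 = 154
Base → Q → C → G → K → P → Base: 36+32+11+7+19+12 = 117
Base → Q → C → P → G → K → Base: 36+32+21+26+7+30 = 152
Base → Q → C → P → K → G → Base: 36+32+21+19+7+25 = 140
Base → Q → C → K → G → P → Base: 36+32+10+7+26+12 = 123
Base → Q → C → K → P → G → Base: 36+32+10+19+26+25 = 148
Base → Q → P → G → C → K → Base: 36+29+26+11+10+30 = 142
Base → Q → P → G → K → C → Base: 36+29+26+7+10+26 = 134
… (46 more)
Base → C → K → G → Q → P → Base: 26+10+7+21+29+12 = 105  ← best
The minimum is 105.
One optimal route: Base → C → K → G → Q → P → Base (or its reverse).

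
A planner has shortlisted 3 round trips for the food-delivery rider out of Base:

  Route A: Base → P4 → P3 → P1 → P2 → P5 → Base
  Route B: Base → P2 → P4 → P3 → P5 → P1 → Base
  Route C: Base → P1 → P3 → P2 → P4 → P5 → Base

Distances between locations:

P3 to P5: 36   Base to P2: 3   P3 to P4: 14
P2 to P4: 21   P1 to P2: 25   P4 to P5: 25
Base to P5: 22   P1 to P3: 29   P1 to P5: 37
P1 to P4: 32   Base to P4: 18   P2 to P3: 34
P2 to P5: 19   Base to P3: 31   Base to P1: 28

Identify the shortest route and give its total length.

Route A: 18 + 14 + 29 + 25 + 19 + 22 = 127
Route B: 3 + 21 + 14 + 36 + 37 + 28 = 139
Route C: 28 + 29 + 34 + 21 + 25 + 22 = 159

127 — Route A is the shortest.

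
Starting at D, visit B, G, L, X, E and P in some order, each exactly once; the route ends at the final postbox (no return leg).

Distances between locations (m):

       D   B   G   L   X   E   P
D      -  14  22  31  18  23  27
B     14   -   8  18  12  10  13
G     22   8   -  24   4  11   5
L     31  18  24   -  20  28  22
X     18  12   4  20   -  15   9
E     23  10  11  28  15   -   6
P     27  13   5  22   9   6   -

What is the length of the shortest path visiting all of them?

There are 6! = 720 possible orderings.
D - B - G - L - X - E - P: 14+8+24+20+15+6 = 87
D - B - G - L - X - P - E: 14+8+24+20+9+6 = 81
D - B - G - L - E - X - P: 14+8+24+28+15+9 = 98
D - B - G - L - E - P - X: 14+8+24+28+6+9 = 89
D - B - G - L - P - X - E: 14+8+24+22+9+15 = 92
D - B - G - L - P - E - X: 14+8+24+22+6+15 = 89
D - B - G - X - L - E - P: 14+8+4+20+28+6 = 80
D - B - G - X - L - P - E: 14+8+4+20+22+6 = 74
… (712 more)
D - B - E - P - G - X - L: 14+10+6+5+4+20 = 59  ← best
The minimum is 59.
One shortest path: D → B → E → P → G → X → L.

Shortest open route: 59 m.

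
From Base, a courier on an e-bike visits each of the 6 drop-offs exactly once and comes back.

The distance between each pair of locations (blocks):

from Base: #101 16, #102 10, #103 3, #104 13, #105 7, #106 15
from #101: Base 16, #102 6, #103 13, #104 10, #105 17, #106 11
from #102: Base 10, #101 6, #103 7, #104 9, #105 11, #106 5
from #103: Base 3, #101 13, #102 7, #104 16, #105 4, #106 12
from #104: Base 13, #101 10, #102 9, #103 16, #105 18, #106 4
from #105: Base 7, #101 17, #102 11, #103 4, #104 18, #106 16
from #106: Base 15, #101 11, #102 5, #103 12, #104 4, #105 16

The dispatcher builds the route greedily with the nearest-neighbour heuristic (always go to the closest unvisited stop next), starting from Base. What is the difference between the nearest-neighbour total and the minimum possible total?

Excess over optimum: 1 blocks.

Base: #103=3, #105=7, #102=10, #104=13, #106=15, #101=16 ⇒ #103
#103: #105=4, #102=7, #106=12, #101=13, #104=16 ⇒ #105
#105: #102=11, #106=16, #101=17, #104=18 ⇒ #102
#102: #106=5, #101=6, #104=9 ⇒ #106
#106: #104=4, #101=11 ⇒ #104
#104: #101=10 ⇒ #101
NN route Base → #103 → #105 → #102 → #106 → #104 → #101 → Base costs 53.
Optimal: Base → #103 → #105 → #101 → #102 → #106 → #104 → Base costs 52 (by enumerating all 360 distinct tours).
Excess = 53 − 52 = 1.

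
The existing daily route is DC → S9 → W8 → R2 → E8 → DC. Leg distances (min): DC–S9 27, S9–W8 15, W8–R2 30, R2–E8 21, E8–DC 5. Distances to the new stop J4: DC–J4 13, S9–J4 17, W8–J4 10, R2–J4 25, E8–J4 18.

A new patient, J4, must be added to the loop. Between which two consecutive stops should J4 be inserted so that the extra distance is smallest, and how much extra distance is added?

Insertion cost between consecutive stops i–j is d(i,J4) + d(J4,j) − d(i,j):
  between DC and S9: 13 + 17 − 27 = 3
  between S9 and W8: 17 + 10 − 15 = 12
  between W8 and R2: 10 + 25 − 30 = 5
  between R2 and E8: 25 + 18 − 21 = 22
  between E8 and DC: 18 + 13 − 5 = 26
Cheapest insertion is between DC and S9, adding 3.
New total = 98 + 3 = 101.

Adding 3 min by placing J4 on the DC–S9 leg.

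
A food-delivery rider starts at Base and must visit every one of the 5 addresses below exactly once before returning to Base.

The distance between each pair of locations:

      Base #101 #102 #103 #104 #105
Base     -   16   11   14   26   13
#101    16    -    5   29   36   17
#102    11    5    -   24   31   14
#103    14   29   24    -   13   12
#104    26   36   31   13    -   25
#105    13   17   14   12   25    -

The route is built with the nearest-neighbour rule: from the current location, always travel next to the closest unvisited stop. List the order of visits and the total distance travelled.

From Base: distances to unvisited — #102=11, #105=13, #103=14, #101=16, #104=26. Nearest is #102 (11).
From #102: distances to unvisited — #101=5, #105=14, #103=24, #104=31. Nearest is #101 (5).
From #101: distances to unvisited — #105=17, #103=29, #104=36. Nearest is #105 (17).
From #105: distances to unvisited — #103=12, #104=25. Nearest is #103 (12).
From #103: distances to unvisited — #104=13. Nearest is #104 (13).
Return #104→Base: 26.
Total = 11 + 5 + 17 + 12 + 13 + 26 = 84.

84 along Base → #102 → #101 → #105 → #103 → #104 → Base.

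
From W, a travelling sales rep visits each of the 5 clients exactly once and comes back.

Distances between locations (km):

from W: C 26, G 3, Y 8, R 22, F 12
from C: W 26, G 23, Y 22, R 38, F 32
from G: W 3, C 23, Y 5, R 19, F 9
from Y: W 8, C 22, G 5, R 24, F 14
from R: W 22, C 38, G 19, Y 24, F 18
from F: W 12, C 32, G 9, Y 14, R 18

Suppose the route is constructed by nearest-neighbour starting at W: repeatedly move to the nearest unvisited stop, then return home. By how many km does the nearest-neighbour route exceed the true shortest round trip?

Excess over optimum: 6 km.

W: G=3, Y=8, F=12, R=22, C=26 ⇒ G
G: Y=5, F=9, R=19, C=23 ⇒ Y
Y: F=14, C=22, R=24 ⇒ F
F: R=18, C=32 ⇒ R
R: C=38 ⇒ C
NN route W → G → Y → F → R → C → W costs 104.
Optimal: W → G → Y → C → R → F → W costs 98 (by enumerating all 60 distinct tours).
Excess = 104 − 98 = 6.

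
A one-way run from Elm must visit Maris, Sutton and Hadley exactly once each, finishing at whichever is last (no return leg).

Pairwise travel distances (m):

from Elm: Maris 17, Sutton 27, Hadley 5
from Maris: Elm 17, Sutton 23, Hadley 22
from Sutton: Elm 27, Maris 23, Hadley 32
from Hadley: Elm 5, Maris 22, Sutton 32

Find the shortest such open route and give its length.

Shortest open route: 50 m.

There are 3! = 6 possible orderings.
Elm - Maris - Sutton - Hadley: 17+23+32 = 72
Elm - Maris - Hadley - Sutton: 17+22+32 = 71
Elm - Sutton - Maris - Hadley: 27+23+22 = 72
Elm - Sutton - Hadley - Maris: 27+32+22 = 81
Elm - Hadley - Maris - Sutton: 5+22+23 = 50
Elm - Hadley - Sutton - Maris: 5+32+23 = 60
The minimum is 50.
One shortest path: Elm → Hadley → Maris → Sutton.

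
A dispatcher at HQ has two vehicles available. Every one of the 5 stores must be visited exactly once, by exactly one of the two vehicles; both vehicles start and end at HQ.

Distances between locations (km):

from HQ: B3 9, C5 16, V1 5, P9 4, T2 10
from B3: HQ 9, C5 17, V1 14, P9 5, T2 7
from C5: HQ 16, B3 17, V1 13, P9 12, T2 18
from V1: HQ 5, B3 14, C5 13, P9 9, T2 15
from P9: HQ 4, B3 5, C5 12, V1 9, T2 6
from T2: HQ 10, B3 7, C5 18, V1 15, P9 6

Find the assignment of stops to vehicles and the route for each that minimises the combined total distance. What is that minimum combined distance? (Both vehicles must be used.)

There are 2^4 − 1 = 15 ways to divide the 5 stops into two non-empty groups. For each, the best each vehicle can do is its own shortest tour through its group:
  {B3} + {C5, V1, P9, T2}: 18 + 46 = 64
  {C5} + {B3, V1, P9, T2}: 32 + 36 = 68
  {B3, C5} + {V1, P9, T2}: 42 + 30 = 72
  {V1} + {B3, C5, P9, T2}: 10 + 50 = 60
  {B3, V1} + {C5, P9, T2}: 28 + 44 = 72
  {C5, V1} + {B3, P9, T2}: 34 + 26 = 60
  … (15 splits in total)
Best: vehicle 1 HQ → V1 → HQ = 10; vehicle 2 HQ → B3 → T2 → C5 → P9 → HQ = 50; combined 60.

60 km — the smallest possible combined total.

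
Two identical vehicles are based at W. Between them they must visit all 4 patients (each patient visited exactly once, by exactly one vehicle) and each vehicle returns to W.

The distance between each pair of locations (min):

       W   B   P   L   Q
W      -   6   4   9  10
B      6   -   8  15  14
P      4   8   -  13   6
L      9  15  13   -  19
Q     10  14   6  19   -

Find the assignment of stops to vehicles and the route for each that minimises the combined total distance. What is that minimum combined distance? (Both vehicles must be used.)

Try each way of splitting the stops between the two vehicles (each non-empty) and, for each split, find the best tour for each vehicle:
  {B} + {P, L, Q}: 12 + 38 = 50
  {P} + {B, L, Q}: 8 + 48 = 56
  {B, P} + {L, Q}: 18 + 38 = 56
  {L} + {B, P, Q}: 18 + 30 = 48
  {B, L} + {P, Q}: 30 + 20 = 50
  {P, L} + {B, Q}: 26 + 30 = 56
  … (7 splits in total)
Best: vehicle 1 W → L → W = 18; vehicle 2 W → B → P → Q → W = 30; combined 48.

Minimum combined distance: 48 min.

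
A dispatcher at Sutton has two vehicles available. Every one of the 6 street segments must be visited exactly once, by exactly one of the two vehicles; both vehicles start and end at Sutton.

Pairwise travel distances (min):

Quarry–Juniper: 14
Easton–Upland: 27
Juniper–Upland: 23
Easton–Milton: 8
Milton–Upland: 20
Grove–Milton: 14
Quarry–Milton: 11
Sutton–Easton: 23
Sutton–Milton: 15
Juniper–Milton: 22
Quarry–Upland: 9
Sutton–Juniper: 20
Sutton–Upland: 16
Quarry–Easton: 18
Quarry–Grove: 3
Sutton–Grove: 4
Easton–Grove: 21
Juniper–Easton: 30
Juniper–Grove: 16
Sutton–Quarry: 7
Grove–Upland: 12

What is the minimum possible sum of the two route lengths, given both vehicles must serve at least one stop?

There are 2^5 − 1 = 31 ways to divide the 6 stops into two non-empty groups. For each, the best each vehicle can do is its own shortest tour through its group:
  {Quarry} + {Juniper, Easton, Grove, Milton, Upland}: 14 + 92 = 106
  {Juniper} + {Quarry, Easton, Grove, Milton, Upland}: 40 + 66 = 106
  {Quarry, Juniper} + {Easton, Grove, Milton, Upland}: 41 + 66 = 107
  {Easton} + {Quarry, Juniper, Grove, Milton, Upland}: 46 + 76 = 122
  {Quarry, Easton} + {Juniper, Grove, Milton, Upland}: 48 + 76 = 124
  {Juniper, Easton} + {Quarry, Grove, Milton, Upland}: 73 + 51 = 124
  … (31 splits in total)
  {Grove} + {Quarry, Juniper, Easton, Milton, Upland}: 8 + 92 = 100  ← best
Best: vehicle 1 Sutton → Grove → Sutton = 8; vehicle 2 Sutton → Quarry → Upland → Juniper → Easton → Milton → Sutton = 92; combined 100.

Minimum combined distance: 100 min.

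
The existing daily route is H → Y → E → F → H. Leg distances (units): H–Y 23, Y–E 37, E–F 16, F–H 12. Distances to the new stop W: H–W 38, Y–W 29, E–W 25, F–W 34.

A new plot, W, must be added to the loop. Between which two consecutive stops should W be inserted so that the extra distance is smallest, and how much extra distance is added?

Minimum extra distance: 17, inserting W between Y and E.

Insertion cost between consecutive stops i–j is d(i,W) + d(W,j) − d(i,j):
  between H and Y: 38 + 29 − 23 = 44
  between Y and E: 29 + 25 − 37 = 17
  between E and F: 25 + 34 − 16 = 43
  between F and H: 34 + 38 − 12 = 60
Cheapest insertion is between Y and E, adding 17.
New total = 88 + 17 = 105.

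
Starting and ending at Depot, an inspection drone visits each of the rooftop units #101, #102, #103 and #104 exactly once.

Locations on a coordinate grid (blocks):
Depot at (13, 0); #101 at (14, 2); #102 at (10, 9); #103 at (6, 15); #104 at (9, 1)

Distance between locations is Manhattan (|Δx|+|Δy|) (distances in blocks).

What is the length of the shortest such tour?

Shortest round trip = 46 blocks.

There are 12 distinct closed tours to check (reversals are equivalent).
Depot - #101 - #102 - #103 - #104 - Depot: 3+11+10+17+5 = 46
Depot - #101 - #102 - #104 - #103 - Depot: 3+11+9+17+22 = 62
Depot - #101 - #103 - #102 - #104 - Depot: 3+21+10+9+5 = 48
Depot - #101 - #103 - #104 - #102 - Depot: 3+21+17+9+12 = 62
Depot - #101 - #104 - #102 - #103 - Depot: 3+6+9+10+22 = 50
Depot - #101 - #104 - #103 - #102 - Depot: 3+6+17+10+12 = 48
Depot - #102 - #101 - #103 - #104 - Depot: 12+11+21+17+5 = 66
Depot - #102 - #101 - #104 - #103 - Depot: 12+11+6+17+22 = 68
Depot - #102 - #103 - #101 - #104 - Depot: 12+10+21+6+5 = 54
Depot - #102 - #104 - #101 - #103 - Depot: 12+9+6+21+22 = 70
Depot - #103 - #101 - #102 - #104 - Depot: 22+21+11+9+5 = 68
Depot - #103 - #102 - #101 - #104 - Depot: 22+10+11+6+5 = 54
The minimum is 46.
One optimal route: Depot → #101 → #102 → #103 → #104 → Depot (or its reverse).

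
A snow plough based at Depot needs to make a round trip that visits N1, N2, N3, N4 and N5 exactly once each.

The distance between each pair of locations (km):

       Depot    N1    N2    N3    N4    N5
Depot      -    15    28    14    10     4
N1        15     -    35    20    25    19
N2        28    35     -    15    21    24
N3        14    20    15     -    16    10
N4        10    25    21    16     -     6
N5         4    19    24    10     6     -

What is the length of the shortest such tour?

With 5 stops there are 5!/2 = 60 distinct round trips (a route and its reverse cost the same).
Depot-N1-N2-N3-N4-N5-Depot: 15+35+15+16+6+4 = 91
Depot-N1-N2-N3-N5-N4-Depot: 15+35+15+10+6+10 = 91
Depot-N1-N2-N4-N3-N5-Depot: 15+35+21+16+10+4 = 101
Depot-N1-N2-N4-N5-N3-Depot: 15+35+21+6+10+14 = 101
Depot-N1-N2-N5-N3-N4-Depot: 15+35+24+10+16+10 = 110
Depot-N1-N2-N5-N4-N3-Depot: 15+35+24+6+16+14 = 110
Depot-N1-N3-N2-N4-N5-Depot: 15+20+15+21+6+4 = 81
Depot-N1-N3-N2-N5-N4-Depot: 15+20+15+24+6+10 = 90
Depot-N1-N3-N4-N2-N5-Depot: 15+20+16+21+24+4 = 100
Depot-N1-N3-N4-N5-N2-Depot: 15+20+16+6+24+28 = 109
Depot-N1-N3-N5-N2-N4-Depot: 15+20+10+24+21+10 = 100
Depot-N1-N3-N5-N4-N2-Depot: 15+20+10+6+21+28 = 100
Depot-N1-N4-N2-N3-N5-Depot: 15+25+21+15+10+4 = 90
Depot-N1-N4-N2-N5-N3-Depot: 15+25+21+24+10+14 = 109
… (46 more)
The minimum is 81.
One optimal route: Depot → N1 → N3 → N2 → N4 → N5 → Depot (or its reverse).

81 km — the shortest possible round trip.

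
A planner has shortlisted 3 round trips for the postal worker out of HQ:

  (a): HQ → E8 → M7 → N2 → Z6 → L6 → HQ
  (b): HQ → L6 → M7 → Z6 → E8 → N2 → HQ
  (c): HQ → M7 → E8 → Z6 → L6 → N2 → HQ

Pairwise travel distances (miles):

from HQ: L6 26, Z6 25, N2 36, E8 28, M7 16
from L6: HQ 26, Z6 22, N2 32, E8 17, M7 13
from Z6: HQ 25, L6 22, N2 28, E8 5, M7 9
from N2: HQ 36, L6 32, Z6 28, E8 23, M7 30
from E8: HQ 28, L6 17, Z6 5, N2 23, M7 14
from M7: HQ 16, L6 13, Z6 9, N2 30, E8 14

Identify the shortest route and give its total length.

112 miles — (b) is the shortest.

(a): 28 + 14 + 30 + 28 + 22 + 26 = 148
(b): 26 + 13 + 9 + 5 + 23 + 36 = 112
(c): 16 + 14 + 5 + 22 + 32 + 36 = 125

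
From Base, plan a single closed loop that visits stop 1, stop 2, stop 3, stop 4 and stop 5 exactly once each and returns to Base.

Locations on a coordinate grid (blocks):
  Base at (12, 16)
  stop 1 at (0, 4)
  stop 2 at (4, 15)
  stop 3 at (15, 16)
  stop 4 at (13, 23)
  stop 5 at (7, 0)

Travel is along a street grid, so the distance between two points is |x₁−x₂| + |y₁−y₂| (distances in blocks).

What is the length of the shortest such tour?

Base→stop 1→stop 2→stop 3→stop 4→stop 5→Base: 24+15+12+9+29+21 = 110
Base→stop 1→stop 2→stop 3→stop 5→stop 4→Base: 24+15+12+24+29+8 = 112
Base→stop 1→stop 2→stop 4→stop 3→stop 5→Base: 24+15+17+9+24+21 = 110
Base→stop 1→stop 2→stop 4→stop 5→stop 3→Base: 24+15+17+29+24+3 = 112
Base→stop 1→stop 2→stop 5→stop 3→stop 4→Base: 24+15+18+24+9+8 = 98
Base→stop 1→stop 2→stop 5→stop 4→stop 3→Base: 24+15+18+29+9+3 = 98
Base→stop 1→stop 3→stop 2→stop 4→stop 5→Base: 24+27+12+17+29+21 = 130
Base→stop 1→stop 3→stop 2→stop 5→stop 4→Base: 24+27+12+18+29+8 = 118
Base→stop 1→stop 3→stop 4→stop 2→stop 5→Base: 24+27+9+17+18+21 = 116
Base→stop 1→stop 3→stop 4→stop 5→stop 2→Base: 24+27+9+29+18+9 = 116
Base→stop 1→stop 3→stop 5→stop 2→stop 4→Base: 24+27+24+18+17+8 = 118
Base→stop 1→stop 3→stop 5→stop 4→stop 2→Base: 24+27+24+29+17+9 = 130
Base→stop 1→stop 4→stop 2→stop 3→stop 5→Base: 24+32+17+12+24+21 = 130
Base→stop 1→stop 4→stop 2→stop 5→stop 3→Base: 24+32+17+18+24+3 = 118
… (46 more)
Base→stop 2→stop 1→stop 5→stop 3→stop 4→Base: 9+15+11+24+9+8 = 76  ← best
The minimum is 76.
One optimal route: Base → stop 2 → stop 1 → stop 5 → stop 3 → stop 4 → Base (or its reverse).

Minimum total distance: 76 blocks.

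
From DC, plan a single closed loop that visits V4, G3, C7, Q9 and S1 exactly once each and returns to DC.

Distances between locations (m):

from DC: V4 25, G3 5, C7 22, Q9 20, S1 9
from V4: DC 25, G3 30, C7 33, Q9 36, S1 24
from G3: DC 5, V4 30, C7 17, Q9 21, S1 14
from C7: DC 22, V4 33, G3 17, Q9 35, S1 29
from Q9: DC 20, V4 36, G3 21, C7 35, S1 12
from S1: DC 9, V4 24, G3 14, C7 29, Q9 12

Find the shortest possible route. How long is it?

DC-V4-G3-C7-Q9-S1-DC: 25+30+17+35+12+9 = 128
DC-V4-G3-C7-S1-Q9-DC: 25+30+17+29+12+20 = 133
DC-V4-G3-Q9-C7-S1-DC: 25+30+21+35+29+9 = 149
DC-V4-G3-Q9-S1-C7-DC: 25+30+21+12+29+22 = 139
DC-V4-G3-S1-C7-Q9-DC: 25+30+14+29+35+20 = 153
DC-V4-G3-S1-Q9-C7-DC: 25+30+14+12+35+22 = 138
DC-V4-C7-G3-Q9-S1-DC: 25+33+17+21+12+9 = 117
DC-V4-C7-G3-S1-Q9-DC: 25+33+17+14+12+20 = 121
DC-V4-C7-Q9-G3-S1-DC: 25+33+35+21+14+9 = 137
DC-V4-C7-Q9-S1-G3-DC: 25+33+35+12+14+5 = 124
DC-V4-C7-S1-G3-Q9-DC: 25+33+29+14+21+20 = 142
DC-V4-C7-S1-Q9-G3-DC: 25+33+29+12+21+5 = 125
DC-V4-Q9-G3-C7-S1-DC: 25+36+21+17+29+9 = 137
DC-V4-Q9-G3-S1-C7-DC: 25+36+21+14+29+22 = 147
… (46 more)
DC-G3-C7-V4-S1-Q9-DC: 5+17+33+24+12+20 = 111  ← best
The minimum is 111.
One optimal route: DC → G3 → C7 → V4 → S1 → Q9 → DC (or its reverse).

Minimum total distance: 111 m.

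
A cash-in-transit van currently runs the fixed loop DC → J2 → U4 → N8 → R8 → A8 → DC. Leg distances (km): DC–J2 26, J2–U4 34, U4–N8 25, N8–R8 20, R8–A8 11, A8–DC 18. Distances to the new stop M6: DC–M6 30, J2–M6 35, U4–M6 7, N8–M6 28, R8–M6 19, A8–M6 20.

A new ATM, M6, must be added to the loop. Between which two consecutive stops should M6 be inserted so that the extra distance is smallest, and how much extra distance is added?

Adding 8 km by placing M6 on the J2–U4 leg.

Insertion cost between consecutive stops i–j is d(i,M6) + d(M6,j) − d(i,j):
  between DC and J2: 30 + 35 − 26 = 39
  between J2 and U4: 35 + 7 − 34 = 8
  between U4 and N8: 7 + 28 − 25 = 10
  between N8 and R8: 28 + 19 − 20 = 27
  between R8 and A8: 19 + 20 − 11 = 28
  between A8 and DC: 20 + 30 − 18 = 32
Cheapest insertion is between J2 and U4, adding 8.
New total = 134 + 8 = 142.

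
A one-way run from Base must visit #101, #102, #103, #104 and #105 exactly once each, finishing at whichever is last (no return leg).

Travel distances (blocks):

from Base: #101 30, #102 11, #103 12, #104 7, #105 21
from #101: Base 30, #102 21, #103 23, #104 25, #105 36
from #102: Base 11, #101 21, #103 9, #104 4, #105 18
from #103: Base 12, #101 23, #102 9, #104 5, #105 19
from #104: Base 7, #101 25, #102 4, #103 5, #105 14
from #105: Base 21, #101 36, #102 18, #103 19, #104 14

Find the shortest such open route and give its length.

Shortest open route: 70 blocks.

There are 5! = 120 possible orderings.
Base → #101 → #102 → #103 → #104 → #105: 30+21+9+5+14 = 79
Base → #101 → #102 → #103 → #105 → #104: 30+21+9+19+14 = 93
Base → #101 → #102 → #104 → #103 → #105: 30+21+4+5+19 = 79
Base → #101 → #102 → #104 → #105 → #103: 30+21+4+14+19 = 88
Base → #101 → #102 → #105 → #103 → #104: 30+21+18+19+5 = 93
Base → #101 → #102 → #105 → #104 → #103: 30+21+18+14+5 = 88
Base → #101 → #103 → #102 → #104 → #105: 30+23+9+4+14 = 80
Base → #101 → #103 → #102 → #105 → #104: 30+23+9+18+14 = 94
Base → #101 → #103 → #104 → #102 → #105: 30+23+5+4+18 = 80
Base → #101 → #103 → #104 → #105 → #102: 30+23+5+14+18 = 90
Base → #101 → #103 → #105 → #102 → #104: 30+23+19+18+4 = 94
Base → #101 → #103 → #105 → #104 → #102: 30+23+19+14+4 = 90
Base → #101 → #104 → #102 → #103 → #105: 30+25+4+9+19 = 87
Base → #101 → #104 → #102 → #105 → #103: 30+25+4+18+19 = 96
… (106 more)
Base → #103 → #104 → #105 → #102 → #101: 12+5+14+18+21 = 70  ← best
The minimum is 70.
One shortest path: Base → #103 → #104 → #105 → #102 → #101.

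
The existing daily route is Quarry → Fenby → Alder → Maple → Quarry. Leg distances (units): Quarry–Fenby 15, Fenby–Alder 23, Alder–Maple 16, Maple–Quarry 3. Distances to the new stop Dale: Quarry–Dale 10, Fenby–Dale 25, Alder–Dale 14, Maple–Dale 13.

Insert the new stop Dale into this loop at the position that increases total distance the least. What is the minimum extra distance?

Adding 11 by placing Dale on the Alder–Maple leg.

Insertion cost between consecutive stops i–j is d(i,Dale) + d(Dale,j) − d(i,j):
  between Quarry and Fenby: 10 + 25 − 15 = 20
  between Fenby and Alder: 25 + 14 − 23 = 16
  between Alder and Maple: 14 + 13 − 16 = 11
  between Maple and Quarry: 13 + 10 − 3 = 20
Cheapest insertion is between Alder and Maple, adding 11.
New total = 57 + 11 = 68.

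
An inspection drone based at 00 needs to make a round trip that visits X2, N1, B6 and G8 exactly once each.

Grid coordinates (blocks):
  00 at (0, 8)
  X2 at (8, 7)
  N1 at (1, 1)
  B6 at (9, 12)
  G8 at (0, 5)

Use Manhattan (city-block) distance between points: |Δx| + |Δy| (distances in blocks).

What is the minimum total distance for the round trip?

Minimum total distance: 40 blocks.

00 - X2 - N1 - B6 - G8 - 00: 9+13+19+16+3 = 60
00 - X2 - N1 - G8 - B6 - 00: 9+13+5+16+13 = 56
00 - X2 - B6 - N1 - G8 - 00: 9+6+19+5+3 = 42
00 - X2 - B6 - G8 - N1 - 00: 9+6+16+5+8 = 44
00 - X2 - G8 - N1 - B6 - 00: 9+10+5+19+13 = 56
00 - X2 - G8 - B6 - N1 - 00: 9+10+16+19+8 = 62
00 - N1 - X2 - B6 - G8 - 00: 8+13+6+16+3 = 46
00 - N1 - X2 - G8 - B6 - 00: 8+13+10+16+13 = 60
00 - N1 - B6 - X2 - G8 - 00: 8+19+6+10+3 = 46
00 - N1 - G8 - X2 - B6 - 00: 8+5+10+6+13 = 42
00 - B6 - X2 - N1 - G8 - 00: 13+6+13+5+3 = 40
00 - B6 - N1 - X2 - G8 - 00: 13+19+13+10+3 = 58
The minimum is 40.
One optimal route: 00 → B6 → X2 → N1 → G8 → 00 (or its reverse).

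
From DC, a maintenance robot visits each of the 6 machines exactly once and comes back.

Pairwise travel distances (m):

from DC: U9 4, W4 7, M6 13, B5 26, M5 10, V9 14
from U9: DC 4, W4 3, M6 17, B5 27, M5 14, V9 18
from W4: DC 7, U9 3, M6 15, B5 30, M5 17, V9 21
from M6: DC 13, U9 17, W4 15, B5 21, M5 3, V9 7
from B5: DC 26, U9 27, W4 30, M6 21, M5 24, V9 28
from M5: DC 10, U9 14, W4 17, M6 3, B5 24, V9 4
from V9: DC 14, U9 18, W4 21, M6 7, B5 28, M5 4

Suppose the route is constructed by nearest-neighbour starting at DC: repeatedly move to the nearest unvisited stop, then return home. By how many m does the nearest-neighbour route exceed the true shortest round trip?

From DC: U9=4, W4=7, M5=10, M6=13, V9=14, B5=26 → choose U9 (4).
From U9: W4=3, M5=14, M6=17, V9=18, B5=27 → choose W4 (3).
From W4: M6=15, M5=17, V9=21, B5=30 → choose M6 (15).
From M6: M5=3, V9=7, B5=21 → choose M5 (3).
From M5: V9=4, B5=24 → choose V9 (4).
From V9: B5=28 → choose B5 (28).
NN route DC → U9 → W4 → M6 → M5 → V9 → B5 → DC costs 83.
Optimal: DC → U9 → W4 → B5 → M6 → M5 → V9 → DC costs 79 (by enumerating all 360 distinct tours).
Excess = 83 − 79 = 4.

The nearest-neighbour route is 4 m longer than optimal.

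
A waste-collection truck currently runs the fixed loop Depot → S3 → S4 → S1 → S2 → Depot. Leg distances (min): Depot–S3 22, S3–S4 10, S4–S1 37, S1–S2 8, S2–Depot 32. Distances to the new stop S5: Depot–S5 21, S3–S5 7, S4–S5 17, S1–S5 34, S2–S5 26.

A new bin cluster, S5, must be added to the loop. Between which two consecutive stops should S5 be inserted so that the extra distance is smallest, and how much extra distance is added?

Insertion cost between consecutive stops i–j is d(i,S5) + d(S5,j) − d(i,j):
  between Depot and S3: 21 + 7 − 22 = 6
  between S3 and S4: 7 + 17 − 10 = 14
  between S4 and S1: 17 + 34 − 37 = 14
  between S1 and S2: 34 + 26 − 8 = 52
  between S2 and Depot: 26 + 21 − 32 = 15
Cheapest insertion is between Depot and S3, adding 6.
New total = 109 + 6 = 115.

Minimum extra distance: 6 min, inserting S5 between Depot and S3.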